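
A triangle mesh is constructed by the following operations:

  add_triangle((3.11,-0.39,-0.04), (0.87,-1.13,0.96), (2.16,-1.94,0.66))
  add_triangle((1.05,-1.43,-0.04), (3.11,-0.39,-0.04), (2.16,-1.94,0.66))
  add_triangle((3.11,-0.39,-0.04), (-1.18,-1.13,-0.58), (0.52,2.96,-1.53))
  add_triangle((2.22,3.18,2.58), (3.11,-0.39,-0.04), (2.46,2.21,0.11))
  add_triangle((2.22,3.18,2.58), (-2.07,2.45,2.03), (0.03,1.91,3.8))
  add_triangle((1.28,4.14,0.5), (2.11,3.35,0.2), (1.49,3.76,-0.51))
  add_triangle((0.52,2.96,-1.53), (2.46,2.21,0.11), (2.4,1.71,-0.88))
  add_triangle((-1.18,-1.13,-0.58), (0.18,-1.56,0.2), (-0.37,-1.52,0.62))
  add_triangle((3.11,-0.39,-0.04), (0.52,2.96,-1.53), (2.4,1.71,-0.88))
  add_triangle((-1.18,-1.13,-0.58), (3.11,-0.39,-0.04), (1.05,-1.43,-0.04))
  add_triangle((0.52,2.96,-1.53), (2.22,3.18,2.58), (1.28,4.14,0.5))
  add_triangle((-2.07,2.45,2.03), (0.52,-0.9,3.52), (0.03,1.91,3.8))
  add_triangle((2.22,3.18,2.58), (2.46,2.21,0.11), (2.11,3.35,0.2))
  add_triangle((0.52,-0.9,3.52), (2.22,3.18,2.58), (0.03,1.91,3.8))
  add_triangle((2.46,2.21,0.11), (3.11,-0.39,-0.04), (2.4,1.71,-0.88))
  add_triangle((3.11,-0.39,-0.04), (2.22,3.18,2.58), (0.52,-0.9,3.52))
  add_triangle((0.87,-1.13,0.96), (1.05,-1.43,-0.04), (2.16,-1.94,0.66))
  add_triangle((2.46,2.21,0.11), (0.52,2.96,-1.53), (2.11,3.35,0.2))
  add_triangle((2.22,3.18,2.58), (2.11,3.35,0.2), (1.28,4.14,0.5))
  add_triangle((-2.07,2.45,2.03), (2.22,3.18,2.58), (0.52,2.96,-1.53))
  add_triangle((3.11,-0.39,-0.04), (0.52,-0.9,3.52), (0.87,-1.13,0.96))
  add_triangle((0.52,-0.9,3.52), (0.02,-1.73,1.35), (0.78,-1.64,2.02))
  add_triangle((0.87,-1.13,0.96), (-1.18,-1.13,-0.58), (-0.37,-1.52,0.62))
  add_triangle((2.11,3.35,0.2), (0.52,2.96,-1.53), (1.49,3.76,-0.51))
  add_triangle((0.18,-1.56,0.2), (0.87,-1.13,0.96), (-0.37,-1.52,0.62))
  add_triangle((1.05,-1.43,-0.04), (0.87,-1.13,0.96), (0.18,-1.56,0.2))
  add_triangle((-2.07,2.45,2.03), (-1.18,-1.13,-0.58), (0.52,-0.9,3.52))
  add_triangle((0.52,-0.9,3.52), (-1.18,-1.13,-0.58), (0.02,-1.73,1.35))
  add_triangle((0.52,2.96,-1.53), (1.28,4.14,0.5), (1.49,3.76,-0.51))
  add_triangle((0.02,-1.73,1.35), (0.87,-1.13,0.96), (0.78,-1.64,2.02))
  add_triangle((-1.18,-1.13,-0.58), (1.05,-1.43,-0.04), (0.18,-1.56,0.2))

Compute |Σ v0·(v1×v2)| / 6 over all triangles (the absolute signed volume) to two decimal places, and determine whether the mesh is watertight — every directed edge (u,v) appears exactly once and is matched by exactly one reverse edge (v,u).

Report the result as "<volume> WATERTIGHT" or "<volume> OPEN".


48.83 OPEN

Per-triangle v0·(v1×v2)/6:
  t1: +0.4763
  t2: +0.4858
  t3: +1.9423
  t4: +3.1513
  t5: +4.4797
  t6: +0.6684
  t7: +1.2932
  t8: +0.2476
  t9: +0.2563
  t10: +0.3830
  t11: -1.0120
  t12: +3.0808
  t13: +1.4279
  t14: +4.3056
  t15: +1.2561
  t16: +7.4507
  t17: +0.1670
  t18: +1.0342
  t19: +1.8023
  t20: +7.9118
  t21: +1.4460
  t22: +0.5095
  t23: -0.1875
  t24: +0.2856
  t25: +0.1973
  t26: +0.2305
  t27: +3.6834
  t28: +0.7545
  t29: +0.6894
  t30: +0.1657
  t31: +0.2429
Σ = +48.8257 → |volume| = 48.83

Directed edges: 93 total; 9 unmatched, e.g. (-1.18,-1.13,-0.58)→(0.52,2.96,-1.53) → open.


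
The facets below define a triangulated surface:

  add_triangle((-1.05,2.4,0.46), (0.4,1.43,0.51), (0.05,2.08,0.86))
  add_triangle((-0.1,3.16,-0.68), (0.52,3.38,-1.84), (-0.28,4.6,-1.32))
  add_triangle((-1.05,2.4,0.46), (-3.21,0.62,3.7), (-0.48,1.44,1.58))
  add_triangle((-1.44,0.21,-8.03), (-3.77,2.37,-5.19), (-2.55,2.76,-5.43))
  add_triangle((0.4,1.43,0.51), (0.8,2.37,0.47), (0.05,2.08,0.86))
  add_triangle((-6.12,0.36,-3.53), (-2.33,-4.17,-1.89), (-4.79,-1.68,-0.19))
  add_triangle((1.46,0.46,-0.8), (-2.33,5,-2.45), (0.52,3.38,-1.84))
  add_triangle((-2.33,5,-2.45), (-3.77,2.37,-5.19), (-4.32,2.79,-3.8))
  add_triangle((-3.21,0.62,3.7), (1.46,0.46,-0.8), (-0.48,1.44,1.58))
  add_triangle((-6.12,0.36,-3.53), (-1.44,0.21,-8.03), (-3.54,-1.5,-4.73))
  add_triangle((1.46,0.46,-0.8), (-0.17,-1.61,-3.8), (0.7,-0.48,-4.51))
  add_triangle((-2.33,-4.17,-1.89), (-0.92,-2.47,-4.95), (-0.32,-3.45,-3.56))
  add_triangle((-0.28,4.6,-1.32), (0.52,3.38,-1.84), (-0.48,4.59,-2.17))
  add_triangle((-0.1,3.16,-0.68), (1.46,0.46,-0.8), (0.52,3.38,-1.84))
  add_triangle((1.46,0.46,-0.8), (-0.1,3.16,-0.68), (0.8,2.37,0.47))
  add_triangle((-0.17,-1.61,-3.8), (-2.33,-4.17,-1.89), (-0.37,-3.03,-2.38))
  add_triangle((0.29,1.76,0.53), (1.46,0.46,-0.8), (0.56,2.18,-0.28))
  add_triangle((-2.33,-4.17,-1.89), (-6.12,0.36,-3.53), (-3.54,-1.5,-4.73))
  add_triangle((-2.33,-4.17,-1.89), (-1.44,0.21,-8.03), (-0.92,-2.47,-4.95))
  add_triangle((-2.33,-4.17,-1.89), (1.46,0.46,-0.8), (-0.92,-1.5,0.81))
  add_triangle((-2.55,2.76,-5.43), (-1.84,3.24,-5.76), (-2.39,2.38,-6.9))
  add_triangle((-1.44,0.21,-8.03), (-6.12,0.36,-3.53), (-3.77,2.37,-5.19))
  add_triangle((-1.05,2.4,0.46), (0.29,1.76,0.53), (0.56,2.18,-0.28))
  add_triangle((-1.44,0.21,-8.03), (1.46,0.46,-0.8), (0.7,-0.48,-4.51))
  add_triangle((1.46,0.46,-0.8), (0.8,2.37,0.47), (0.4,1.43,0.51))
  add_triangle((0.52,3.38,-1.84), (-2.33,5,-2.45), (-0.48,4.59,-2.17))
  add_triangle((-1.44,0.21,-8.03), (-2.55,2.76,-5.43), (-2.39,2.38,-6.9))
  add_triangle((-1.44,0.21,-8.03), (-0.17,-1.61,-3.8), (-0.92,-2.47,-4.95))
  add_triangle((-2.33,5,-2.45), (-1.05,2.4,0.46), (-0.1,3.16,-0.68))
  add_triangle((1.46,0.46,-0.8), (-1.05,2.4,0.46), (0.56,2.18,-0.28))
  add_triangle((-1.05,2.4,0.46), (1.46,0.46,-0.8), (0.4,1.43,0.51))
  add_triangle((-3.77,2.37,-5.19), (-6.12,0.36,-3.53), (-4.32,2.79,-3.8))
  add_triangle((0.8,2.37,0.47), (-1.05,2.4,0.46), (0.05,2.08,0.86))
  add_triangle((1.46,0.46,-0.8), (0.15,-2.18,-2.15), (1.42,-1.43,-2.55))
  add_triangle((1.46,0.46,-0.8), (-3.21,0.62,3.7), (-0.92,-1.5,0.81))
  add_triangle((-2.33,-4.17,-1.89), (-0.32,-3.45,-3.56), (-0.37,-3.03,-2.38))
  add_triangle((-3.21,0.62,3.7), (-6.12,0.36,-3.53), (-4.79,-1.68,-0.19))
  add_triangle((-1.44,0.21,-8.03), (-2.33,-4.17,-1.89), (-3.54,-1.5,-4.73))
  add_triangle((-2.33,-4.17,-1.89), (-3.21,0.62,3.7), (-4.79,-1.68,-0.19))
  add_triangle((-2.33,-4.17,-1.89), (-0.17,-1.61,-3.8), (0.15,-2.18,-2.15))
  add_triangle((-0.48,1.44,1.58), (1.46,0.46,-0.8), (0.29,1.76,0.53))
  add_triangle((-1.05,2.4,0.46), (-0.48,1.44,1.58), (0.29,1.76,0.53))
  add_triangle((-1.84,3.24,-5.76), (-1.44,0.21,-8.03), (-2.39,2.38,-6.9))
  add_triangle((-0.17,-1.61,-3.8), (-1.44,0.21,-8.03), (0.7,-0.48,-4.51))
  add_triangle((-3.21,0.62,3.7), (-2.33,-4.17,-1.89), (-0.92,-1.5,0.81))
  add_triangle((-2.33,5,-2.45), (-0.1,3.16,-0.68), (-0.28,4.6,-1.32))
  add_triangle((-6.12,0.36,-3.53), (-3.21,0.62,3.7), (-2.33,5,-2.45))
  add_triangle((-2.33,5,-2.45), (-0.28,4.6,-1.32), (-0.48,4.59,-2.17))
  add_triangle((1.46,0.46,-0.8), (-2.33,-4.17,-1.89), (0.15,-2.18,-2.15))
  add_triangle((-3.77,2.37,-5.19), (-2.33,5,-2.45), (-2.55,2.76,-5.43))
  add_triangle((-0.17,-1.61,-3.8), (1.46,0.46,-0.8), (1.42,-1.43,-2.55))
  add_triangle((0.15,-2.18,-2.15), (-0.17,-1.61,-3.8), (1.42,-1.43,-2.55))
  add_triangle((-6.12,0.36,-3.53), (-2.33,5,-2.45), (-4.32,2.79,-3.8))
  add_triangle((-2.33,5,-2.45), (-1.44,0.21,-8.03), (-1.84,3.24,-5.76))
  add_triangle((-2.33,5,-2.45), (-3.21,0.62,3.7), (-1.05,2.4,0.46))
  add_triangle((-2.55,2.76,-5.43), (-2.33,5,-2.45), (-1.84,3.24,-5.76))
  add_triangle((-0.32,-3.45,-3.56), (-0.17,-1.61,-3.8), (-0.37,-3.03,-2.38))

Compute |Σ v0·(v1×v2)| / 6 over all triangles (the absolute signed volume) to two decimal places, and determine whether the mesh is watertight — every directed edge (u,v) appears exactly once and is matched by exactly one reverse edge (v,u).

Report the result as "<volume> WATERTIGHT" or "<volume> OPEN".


Per-triangle v0·(v1×v2)/6:
  t1: -0.0987
  t2: +0.1878
  t3: +1.7477
  t4: +5.2349
  t5: +0.0437
  t6: +12.3958
  t7: +0.7467
  t8: +4.7342
  t9: +0.2288
  t10: +12.8878
  t11: +0.8992
  t12: +3.6416
  t13: +0.6084
  t14: +0.6326
  t15: +1.0841
  t16: -2.3127
  t17: +0.3250
  t18: +10.8581
  t19: +6.7442
  t20: +1.1882
  t21: +1.1227
  t22: +15.3900
  t23: +0.4125
  t24: +2.1698
  t25: +0.0876
  t26: +0.3922
  t27: +0.6015
  t28: +1.8532
  t29: +1.8218
  t30: +0.0741
  t31: -0.5211
  t32: +4.9332
  t33: +0.3329
  t34: +0.0157
  t35: +0.6930
  t36: +0.7108
  t37: +12.2401
  t38: +10.8738
  t39: +7.7390
  t40: +2.3301
  t41: +0.2680
  t42: +0.5413
  t43: +2.3899
  t44: +3.0423
  t45: +3.4880
  t46: +0.2803
  t47: +28.0231
  t48: +1.1684
  t49: +0.0126
  t50: +4.8146
  t51: +1.1074
  t52: +1.1785
  t53: +3.6282
  t54: -2.4856
  t55: +4.2106
  t56: +3.2725
  t57: -0.1183
Σ = +179.8720 → |volume| = 179.87

Directed edges: 171 total; 9 unmatched, e.g. (1.46,0.46,-0.8)→(-2.33,5,-2.45) → open.

179.87 OPEN


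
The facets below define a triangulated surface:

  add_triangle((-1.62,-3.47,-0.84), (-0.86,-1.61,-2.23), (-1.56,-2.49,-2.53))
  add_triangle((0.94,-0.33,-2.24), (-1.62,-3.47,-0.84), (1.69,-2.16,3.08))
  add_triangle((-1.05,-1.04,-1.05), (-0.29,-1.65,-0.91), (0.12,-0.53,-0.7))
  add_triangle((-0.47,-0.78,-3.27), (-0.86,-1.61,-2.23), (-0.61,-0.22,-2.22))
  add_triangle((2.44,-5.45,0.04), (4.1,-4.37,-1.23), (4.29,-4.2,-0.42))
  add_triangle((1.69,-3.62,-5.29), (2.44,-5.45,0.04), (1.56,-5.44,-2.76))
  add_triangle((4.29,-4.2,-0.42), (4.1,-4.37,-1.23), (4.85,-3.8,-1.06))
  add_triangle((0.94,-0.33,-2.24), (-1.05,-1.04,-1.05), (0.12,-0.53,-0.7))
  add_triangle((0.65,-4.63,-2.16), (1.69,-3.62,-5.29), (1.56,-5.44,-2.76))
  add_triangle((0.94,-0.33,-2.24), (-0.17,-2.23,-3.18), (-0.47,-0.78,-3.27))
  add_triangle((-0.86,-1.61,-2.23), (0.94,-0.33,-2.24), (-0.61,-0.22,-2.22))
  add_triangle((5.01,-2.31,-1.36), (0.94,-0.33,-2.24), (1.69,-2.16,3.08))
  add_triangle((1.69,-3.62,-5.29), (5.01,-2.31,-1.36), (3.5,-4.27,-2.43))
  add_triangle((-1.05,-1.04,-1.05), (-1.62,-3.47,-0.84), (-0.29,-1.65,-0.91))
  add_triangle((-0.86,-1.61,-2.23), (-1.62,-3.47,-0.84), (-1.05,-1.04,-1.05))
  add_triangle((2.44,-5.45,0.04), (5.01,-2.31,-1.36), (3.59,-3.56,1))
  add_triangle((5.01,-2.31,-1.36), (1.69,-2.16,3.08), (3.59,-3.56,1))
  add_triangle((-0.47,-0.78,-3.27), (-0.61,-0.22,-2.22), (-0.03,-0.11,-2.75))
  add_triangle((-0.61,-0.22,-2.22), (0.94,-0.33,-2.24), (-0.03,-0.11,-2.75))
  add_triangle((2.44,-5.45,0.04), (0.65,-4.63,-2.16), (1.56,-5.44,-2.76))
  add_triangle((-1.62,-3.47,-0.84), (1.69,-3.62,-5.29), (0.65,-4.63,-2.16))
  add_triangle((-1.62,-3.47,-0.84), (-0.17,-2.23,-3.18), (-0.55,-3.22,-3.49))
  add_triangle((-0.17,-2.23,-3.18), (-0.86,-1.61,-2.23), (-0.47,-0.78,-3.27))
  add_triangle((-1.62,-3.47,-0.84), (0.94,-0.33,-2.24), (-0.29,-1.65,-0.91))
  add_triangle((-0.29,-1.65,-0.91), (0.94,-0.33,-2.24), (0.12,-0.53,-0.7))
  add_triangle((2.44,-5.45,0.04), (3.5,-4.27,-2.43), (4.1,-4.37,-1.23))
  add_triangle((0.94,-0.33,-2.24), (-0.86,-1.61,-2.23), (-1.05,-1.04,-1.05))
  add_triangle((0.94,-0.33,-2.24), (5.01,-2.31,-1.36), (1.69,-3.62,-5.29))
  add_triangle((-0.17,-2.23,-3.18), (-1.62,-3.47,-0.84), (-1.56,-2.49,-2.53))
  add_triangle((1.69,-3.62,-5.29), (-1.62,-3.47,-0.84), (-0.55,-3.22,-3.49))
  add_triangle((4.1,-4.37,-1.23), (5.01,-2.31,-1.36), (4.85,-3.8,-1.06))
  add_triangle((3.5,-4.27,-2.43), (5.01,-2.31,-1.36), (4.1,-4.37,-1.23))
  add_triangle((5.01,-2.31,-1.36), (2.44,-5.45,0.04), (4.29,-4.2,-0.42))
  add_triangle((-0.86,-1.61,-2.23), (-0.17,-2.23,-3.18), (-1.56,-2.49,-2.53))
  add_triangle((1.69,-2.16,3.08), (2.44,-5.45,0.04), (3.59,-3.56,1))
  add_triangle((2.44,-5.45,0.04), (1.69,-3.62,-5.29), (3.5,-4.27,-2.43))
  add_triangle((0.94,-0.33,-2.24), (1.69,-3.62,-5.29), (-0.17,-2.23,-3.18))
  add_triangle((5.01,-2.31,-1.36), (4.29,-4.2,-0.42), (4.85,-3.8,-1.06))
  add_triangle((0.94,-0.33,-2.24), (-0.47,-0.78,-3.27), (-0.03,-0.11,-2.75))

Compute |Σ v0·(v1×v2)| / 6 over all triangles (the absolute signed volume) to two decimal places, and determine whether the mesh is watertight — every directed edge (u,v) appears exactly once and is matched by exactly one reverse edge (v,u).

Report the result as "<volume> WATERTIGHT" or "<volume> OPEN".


Per-triangle v0·(v1×v2)/6:
  t1: -0.3023
  t2: -5.6507
  t3: -0.1252
  t4: +0.2619
  t5: +1.8846
  t6: +4.4043
  t7: +0.7107
  t8: -0.1801
  t9: +2.0103
  t10: +1.0440
  t11: -0.8093
  t12: -1.9828
  t13: +7.2050
  t14: -0.3884
  t15: +0.5507
  t16: +6.0137
  t17: +3.3517
  t18: +0.1482
  t19: -0.1225
  t20: +1.8740
  t21: +5.1453
  t22: +0.0901
  t23: +0.6013
  t24: +0.2770
  t25: +0.0087
  t26: +2.9715
  t27: +0.1196
  t28: +5.1253
  t29: +1.5779
  t30: +2.8651
  t31: +0.6840
  t32: +2.8045
  t33: -1.3857
  t34: +0.2462
  t35: +4.9163
  t36: +7.5153
  t37: +1.2470
  t38: +0.4962
  t39: +0.3348
Σ = +55.5382 → |volume| = 55.54

Directed edges: 117 total; 7 unmatched, e.g. (-1.62,-3.47,-0.84)→(1.69,-2.16,3.08) → open.

55.54 OPEN


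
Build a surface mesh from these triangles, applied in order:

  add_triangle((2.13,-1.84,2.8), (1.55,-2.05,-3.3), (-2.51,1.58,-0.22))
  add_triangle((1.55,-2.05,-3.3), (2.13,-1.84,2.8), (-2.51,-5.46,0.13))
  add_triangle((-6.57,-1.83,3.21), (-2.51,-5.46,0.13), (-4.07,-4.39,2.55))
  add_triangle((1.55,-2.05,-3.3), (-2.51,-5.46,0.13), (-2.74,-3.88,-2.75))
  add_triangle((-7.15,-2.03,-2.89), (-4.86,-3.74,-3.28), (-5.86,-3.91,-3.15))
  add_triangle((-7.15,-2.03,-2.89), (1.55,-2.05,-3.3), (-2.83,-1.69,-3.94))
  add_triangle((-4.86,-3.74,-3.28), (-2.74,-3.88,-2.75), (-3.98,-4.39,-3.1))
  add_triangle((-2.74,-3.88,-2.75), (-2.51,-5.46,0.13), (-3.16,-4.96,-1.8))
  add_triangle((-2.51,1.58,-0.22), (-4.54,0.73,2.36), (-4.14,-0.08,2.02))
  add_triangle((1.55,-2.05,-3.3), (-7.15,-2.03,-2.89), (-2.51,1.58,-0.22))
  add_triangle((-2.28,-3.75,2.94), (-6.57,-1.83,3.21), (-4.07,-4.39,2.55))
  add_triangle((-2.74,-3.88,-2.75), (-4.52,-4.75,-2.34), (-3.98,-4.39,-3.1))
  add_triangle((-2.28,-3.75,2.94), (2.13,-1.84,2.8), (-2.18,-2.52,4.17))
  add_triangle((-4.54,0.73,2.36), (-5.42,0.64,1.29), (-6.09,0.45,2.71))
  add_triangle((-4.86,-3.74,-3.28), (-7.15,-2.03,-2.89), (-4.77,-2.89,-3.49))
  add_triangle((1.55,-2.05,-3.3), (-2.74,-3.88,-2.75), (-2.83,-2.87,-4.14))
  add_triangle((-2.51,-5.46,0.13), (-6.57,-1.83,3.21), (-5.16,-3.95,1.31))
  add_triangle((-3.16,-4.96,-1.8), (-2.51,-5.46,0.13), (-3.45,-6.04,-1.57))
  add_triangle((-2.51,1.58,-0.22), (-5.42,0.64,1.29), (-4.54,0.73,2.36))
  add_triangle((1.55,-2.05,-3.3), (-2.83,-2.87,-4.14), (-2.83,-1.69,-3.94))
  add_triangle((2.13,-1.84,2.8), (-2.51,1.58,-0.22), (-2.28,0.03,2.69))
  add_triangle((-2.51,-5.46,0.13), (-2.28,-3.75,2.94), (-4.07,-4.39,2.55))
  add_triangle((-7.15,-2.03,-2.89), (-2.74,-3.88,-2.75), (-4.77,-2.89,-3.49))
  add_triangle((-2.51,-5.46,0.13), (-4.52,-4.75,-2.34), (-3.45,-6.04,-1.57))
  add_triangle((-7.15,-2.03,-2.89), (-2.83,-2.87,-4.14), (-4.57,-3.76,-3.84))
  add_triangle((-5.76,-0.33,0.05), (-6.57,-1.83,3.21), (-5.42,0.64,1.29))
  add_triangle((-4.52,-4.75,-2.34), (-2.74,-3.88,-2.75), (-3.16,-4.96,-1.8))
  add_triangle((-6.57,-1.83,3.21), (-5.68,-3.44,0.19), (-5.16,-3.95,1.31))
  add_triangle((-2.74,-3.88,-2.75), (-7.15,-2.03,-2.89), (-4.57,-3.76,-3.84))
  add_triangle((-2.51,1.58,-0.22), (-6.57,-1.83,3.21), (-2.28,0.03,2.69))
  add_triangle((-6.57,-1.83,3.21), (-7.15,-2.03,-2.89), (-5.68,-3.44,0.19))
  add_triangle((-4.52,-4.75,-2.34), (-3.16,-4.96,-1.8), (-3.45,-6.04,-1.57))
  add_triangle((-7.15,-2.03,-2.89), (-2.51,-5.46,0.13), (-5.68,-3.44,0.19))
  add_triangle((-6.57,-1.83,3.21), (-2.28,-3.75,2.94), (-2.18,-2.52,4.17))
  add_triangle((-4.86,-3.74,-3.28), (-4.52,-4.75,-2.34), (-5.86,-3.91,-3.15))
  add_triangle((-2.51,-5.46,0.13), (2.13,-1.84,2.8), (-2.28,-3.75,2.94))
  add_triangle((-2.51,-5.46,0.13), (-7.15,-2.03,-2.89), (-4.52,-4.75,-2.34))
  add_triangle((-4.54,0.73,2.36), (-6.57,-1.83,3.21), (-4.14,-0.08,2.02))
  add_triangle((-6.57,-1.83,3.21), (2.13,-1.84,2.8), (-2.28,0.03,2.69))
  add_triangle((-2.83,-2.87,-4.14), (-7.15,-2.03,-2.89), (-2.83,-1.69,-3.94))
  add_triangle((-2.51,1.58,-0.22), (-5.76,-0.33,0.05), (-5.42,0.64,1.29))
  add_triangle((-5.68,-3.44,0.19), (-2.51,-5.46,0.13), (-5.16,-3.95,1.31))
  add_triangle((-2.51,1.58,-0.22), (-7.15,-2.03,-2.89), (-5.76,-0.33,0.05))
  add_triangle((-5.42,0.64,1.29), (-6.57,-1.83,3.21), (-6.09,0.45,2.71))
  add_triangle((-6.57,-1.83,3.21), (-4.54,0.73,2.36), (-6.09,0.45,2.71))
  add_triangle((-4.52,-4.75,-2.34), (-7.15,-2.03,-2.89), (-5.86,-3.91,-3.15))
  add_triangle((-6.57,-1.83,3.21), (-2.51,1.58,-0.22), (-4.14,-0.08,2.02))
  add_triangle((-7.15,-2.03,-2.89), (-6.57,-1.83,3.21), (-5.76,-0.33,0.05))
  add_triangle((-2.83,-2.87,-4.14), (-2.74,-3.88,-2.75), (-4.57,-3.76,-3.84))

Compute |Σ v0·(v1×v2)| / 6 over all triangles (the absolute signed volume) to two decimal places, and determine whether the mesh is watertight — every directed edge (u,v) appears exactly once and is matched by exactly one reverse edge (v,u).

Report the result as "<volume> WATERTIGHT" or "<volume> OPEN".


173.63 OPEN

Per-triangle v0·(v1×v2)/6:
  t1: -1.8920
  t2: +15.3200
  t3: +6.8362
  t4: +9.3611
  t5: +1.3238
  t6: -4.1489
  t7: +0.3745
  t8: +0.6065
  t9: -0.9779
  t10: +8.3698
  t11: +4.5960
  t12: +0.5755
  t13: +5.0051
  t14: +0.5318
  t15: +1.9855
  t16: +5.0416
  t17: +3.2971
  t18: -0.1968
  t19: +1.6267
  t20: +2.7570
  t21: +0.9327
  t22: +4.0854
  t23: -2.7682
  t24: +2.1406
  t25: +3.8846
  t26: +4.6116
  t27: +1.5206
  t28: +4.6491
  t29: +2.5468
  t30: +4.9865
  t31: +12.8775
  t32: +0.5652
  t33: +11.5707
  t34: +6.7657
  t35: +1.1741
  t36: +9.1146
  t37: +7.6306
  t38: -0.1726
  t39: +6.9962
  t40: +3.7205
  t41: +2.2775
  t42: +4.2062
  t43: +5.2613
  t44: +2.5670
  t45: +0.9131
  t46: +1.8548
  t47: -1.6928
  t48: +9.0241
  t49: +1.9971
Σ = +173.6332 → |volume| = 173.63

Directed edges: 147 total; 9 unmatched, e.g. (-4.86,-3.74,-3.28)→(-2.74,-3.88,-2.75) → open.


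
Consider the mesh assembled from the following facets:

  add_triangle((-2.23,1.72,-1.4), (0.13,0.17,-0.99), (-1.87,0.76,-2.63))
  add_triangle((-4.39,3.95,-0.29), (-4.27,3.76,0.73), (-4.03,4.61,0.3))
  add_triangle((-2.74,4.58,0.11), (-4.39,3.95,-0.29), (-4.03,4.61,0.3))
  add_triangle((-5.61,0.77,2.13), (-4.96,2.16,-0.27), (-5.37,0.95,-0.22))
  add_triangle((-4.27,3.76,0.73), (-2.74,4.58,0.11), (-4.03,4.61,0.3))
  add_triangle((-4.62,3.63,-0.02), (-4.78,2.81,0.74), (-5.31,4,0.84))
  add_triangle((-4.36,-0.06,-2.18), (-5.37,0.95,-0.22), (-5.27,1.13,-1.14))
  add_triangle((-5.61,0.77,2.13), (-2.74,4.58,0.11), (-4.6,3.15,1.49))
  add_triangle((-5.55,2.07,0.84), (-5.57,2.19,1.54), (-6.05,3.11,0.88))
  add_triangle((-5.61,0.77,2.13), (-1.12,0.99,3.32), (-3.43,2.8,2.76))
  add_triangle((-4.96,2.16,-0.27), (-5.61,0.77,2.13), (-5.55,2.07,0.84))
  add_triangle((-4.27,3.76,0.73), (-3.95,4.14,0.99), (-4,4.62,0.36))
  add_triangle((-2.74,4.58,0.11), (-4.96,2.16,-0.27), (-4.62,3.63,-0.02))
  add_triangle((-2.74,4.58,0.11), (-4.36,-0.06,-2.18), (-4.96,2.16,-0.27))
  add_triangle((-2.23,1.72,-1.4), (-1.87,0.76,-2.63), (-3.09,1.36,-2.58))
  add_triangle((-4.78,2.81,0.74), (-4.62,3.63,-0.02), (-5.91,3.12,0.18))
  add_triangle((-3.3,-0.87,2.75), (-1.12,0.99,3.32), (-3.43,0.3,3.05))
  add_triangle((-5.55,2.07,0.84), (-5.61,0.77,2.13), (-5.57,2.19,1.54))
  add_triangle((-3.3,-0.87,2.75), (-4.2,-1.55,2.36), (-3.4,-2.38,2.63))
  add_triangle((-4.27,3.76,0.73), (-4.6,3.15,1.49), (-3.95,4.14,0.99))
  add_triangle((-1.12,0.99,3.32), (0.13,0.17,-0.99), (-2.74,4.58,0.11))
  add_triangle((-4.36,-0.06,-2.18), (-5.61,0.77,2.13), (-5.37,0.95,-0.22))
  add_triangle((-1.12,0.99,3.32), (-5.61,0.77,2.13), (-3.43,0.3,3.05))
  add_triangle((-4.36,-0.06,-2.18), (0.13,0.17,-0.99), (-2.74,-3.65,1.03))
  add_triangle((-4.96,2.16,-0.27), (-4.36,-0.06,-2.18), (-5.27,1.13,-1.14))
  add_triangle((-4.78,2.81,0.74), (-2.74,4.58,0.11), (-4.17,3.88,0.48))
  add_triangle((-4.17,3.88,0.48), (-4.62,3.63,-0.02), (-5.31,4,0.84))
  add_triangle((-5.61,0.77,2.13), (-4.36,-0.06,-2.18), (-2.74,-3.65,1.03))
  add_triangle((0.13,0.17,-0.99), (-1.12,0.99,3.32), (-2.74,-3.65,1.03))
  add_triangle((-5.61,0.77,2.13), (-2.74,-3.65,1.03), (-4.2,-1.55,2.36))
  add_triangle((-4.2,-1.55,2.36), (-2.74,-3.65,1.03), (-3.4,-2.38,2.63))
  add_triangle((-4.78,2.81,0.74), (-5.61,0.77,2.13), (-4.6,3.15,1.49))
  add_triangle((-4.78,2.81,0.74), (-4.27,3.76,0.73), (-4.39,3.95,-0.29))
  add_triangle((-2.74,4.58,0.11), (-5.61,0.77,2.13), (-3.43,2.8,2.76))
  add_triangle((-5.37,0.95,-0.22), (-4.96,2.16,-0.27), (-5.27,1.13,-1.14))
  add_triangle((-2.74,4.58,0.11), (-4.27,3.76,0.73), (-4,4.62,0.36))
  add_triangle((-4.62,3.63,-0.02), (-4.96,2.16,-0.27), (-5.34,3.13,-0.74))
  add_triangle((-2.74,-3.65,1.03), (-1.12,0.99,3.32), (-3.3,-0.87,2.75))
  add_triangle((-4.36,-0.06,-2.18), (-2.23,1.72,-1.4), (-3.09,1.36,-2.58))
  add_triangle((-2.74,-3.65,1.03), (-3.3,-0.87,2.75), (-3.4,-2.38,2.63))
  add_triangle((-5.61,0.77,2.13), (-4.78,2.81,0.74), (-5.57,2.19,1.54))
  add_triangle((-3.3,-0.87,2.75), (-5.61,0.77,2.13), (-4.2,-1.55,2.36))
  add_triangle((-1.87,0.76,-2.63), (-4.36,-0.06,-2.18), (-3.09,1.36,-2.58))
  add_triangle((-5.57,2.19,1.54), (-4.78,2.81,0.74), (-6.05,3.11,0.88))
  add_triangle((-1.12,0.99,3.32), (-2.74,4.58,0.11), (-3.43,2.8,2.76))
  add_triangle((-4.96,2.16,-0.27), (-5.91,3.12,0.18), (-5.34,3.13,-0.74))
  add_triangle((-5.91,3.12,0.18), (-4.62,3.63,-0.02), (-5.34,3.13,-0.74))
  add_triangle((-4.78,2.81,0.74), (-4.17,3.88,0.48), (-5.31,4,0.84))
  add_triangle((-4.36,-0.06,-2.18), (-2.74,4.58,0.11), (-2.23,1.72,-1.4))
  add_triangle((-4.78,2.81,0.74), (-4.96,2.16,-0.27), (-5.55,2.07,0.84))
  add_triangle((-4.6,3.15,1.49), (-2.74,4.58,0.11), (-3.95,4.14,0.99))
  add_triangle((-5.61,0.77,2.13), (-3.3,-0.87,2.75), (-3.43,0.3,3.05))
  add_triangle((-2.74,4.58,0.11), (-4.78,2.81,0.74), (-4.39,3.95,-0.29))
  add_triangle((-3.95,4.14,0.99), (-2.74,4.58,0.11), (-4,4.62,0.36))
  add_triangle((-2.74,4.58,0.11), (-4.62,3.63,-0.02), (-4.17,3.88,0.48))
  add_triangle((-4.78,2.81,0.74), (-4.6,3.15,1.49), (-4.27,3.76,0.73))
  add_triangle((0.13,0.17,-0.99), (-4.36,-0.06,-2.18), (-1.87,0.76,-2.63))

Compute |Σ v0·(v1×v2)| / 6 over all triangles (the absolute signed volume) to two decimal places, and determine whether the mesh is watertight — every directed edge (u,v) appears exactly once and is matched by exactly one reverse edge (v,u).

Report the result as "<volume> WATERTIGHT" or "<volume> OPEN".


76.40 OPEN

Per-triangle v0·(v1×v2)/6:
  t1: +0.4180
  t2: +0.7626
  t3: +0.6666
  t4: +2.6955
  t5: +0.3292
  t6: +0.5276
  t7: +1.0417
  t8: -1.1825
  t9: +0.5540
  t10: +5.1645
  t11: +0.8812
  t12: +0.3984
  t13: +0.3015
  t14: +5.0193
  t15: +0.3914
  t16: +0.7427
  t17: +1.4453
  t18: +0.9859
  t19: +0.8807
  t20: +0.5331
  t21: +0.1825
  t22: +2.1543
  t23: +1.8288
  t24: +2.4759
  t25: +0.4895
  t26: +0.0341
  t27: +0.4671
  t28: +14.4316
  t29: -1.0625
  t30: +2.9016
  t31: +1.7305
  t32: +2.0146
  t33: +1.0407
  t34: +7.7558
  t35: +1.0489
  t36: -0.2195
  t37: -0.7550
  t38: +2.9570
  t39: +1.0262
  t40: -0.6953
  t41: -0.2750
  t42: +2.0298
  t43: +1.1365
  t44: +0.2900
  t45: +3.3308
  t46: +0.5366
  t47: +1.0097
  t48: -0.1363
  t49: +2.8391
  t50: +0.9746
  t51: -0.2555
  t52: +1.9228
  t53: -1.9509
  t54: +0.5602
  t55: +0.8742
  t56: +0.7500
  t57: +0.3952
Σ = +76.3952 → |volume| = 76.40

Directed edges: 171 total; 9 unmatched, e.g. (-2.23,1.72,-1.4)→(0.13,0.17,-0.99) → open.


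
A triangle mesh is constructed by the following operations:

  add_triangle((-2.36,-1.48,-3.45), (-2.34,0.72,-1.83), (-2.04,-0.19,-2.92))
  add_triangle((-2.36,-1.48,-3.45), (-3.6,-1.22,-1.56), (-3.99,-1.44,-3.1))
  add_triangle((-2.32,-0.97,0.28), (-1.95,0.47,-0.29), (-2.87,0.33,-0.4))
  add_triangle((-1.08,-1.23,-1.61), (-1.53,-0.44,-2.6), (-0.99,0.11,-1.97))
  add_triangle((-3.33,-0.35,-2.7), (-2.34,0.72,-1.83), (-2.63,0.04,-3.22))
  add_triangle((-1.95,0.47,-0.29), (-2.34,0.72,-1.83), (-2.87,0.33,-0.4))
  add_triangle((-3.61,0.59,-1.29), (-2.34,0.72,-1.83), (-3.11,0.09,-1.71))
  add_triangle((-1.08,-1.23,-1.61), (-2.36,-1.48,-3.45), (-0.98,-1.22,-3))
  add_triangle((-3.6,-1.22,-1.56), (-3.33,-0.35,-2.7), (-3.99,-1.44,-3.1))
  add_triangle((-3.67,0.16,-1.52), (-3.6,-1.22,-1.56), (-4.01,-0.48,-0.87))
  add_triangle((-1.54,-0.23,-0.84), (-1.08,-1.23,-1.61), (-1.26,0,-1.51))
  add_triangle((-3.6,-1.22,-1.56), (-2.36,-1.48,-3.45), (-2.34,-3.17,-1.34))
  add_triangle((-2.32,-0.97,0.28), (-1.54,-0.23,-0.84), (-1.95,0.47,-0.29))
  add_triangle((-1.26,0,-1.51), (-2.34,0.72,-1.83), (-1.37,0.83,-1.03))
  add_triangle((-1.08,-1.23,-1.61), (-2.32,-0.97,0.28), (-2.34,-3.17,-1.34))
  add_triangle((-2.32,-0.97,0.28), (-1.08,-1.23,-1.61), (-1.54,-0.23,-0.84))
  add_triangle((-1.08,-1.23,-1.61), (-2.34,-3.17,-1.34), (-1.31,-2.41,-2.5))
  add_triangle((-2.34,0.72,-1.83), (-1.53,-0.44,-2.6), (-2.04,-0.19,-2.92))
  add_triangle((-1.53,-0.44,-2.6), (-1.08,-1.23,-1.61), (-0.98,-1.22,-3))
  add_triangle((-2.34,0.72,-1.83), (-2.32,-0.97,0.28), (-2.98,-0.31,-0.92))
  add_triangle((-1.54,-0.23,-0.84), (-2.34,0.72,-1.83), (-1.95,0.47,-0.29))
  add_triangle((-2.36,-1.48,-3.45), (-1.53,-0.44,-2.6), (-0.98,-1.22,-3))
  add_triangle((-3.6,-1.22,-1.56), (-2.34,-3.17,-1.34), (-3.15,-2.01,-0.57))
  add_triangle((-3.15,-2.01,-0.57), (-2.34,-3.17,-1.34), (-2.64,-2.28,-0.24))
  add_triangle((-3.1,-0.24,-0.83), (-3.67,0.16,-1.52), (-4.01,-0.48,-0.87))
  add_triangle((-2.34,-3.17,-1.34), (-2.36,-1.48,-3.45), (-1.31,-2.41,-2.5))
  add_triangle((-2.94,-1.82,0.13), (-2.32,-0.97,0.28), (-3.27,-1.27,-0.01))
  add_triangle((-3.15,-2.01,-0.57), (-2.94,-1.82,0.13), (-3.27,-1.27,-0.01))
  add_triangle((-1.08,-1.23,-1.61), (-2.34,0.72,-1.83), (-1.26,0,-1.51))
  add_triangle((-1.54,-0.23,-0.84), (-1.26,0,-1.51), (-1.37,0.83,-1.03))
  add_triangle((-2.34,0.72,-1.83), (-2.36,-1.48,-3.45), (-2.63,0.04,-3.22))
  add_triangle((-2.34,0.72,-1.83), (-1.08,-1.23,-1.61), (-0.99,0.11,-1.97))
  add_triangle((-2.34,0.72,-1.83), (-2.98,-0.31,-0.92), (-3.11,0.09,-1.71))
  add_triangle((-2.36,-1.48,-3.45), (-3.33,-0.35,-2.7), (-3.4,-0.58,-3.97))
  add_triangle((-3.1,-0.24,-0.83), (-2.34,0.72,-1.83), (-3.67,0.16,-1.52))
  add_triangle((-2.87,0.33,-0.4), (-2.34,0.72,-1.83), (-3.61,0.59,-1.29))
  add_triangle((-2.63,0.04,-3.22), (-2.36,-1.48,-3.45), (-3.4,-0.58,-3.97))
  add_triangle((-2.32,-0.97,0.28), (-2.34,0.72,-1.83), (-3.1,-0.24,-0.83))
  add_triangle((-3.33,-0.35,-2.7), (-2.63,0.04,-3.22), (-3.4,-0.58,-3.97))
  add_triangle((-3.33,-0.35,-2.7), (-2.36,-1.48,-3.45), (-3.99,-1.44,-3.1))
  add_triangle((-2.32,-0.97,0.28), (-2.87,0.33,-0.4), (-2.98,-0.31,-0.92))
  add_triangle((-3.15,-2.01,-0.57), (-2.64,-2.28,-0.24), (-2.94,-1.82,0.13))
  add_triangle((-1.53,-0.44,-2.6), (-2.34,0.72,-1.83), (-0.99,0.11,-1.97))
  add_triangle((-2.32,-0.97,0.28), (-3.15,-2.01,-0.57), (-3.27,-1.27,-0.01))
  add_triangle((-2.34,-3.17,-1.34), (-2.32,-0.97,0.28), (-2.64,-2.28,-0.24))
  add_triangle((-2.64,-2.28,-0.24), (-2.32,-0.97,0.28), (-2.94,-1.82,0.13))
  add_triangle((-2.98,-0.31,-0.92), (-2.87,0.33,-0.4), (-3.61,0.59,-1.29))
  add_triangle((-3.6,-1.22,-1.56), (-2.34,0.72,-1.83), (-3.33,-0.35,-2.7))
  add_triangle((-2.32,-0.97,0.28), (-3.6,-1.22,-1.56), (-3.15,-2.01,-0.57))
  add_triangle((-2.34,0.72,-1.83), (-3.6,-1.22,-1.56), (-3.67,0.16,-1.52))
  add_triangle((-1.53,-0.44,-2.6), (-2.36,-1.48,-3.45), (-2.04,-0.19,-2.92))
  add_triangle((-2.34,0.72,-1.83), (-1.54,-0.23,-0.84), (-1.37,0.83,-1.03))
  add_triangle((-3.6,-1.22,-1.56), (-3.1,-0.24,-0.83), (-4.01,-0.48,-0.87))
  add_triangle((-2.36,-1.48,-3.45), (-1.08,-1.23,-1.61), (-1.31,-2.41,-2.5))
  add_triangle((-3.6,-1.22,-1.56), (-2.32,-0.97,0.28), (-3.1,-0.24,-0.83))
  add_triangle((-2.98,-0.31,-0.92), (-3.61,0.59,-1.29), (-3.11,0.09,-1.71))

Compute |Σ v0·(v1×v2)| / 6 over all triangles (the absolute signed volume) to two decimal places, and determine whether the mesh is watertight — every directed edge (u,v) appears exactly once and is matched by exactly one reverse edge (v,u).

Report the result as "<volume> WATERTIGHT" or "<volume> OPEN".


Per-triangle v0·(v1×v2)/6:
  t1: +0.6281
  t2: +0.4316
  t3: +0.0602
  t4: +0.0448
  t5: +0.5949
  t6: +0.1729
  t7: +0.3717
  t8: +0.3333
  t9: +0.7066
  t10: +0.6937
  t11: -0.2750
  t12: +3.3288
  t13: -0.4258
  t14: +0.0773
  t15: -0.9865
  t16: -0.5873
  t17: -0.4047
  t18: -0.0229
  t19: -0.3668
  t20: -0.0759
  t21: -0.3205
  t22: +0.4068
  t23: +1.3182
  t24: +0.4958
  t25: +0.0003
  t26: +1.6918
  t27: +0.1009
  t28: +0.2667
  t29: +0.2039
  t30: -0.2048
  t31: -0.5195
  t32: -0.6705
  t33: -0.1313
  t34: +0.6397
  t35: -0.0260
  t36: +0.0439
  t37: +0.2833
  t38: -0.0719
  t39: +0.3475
  t40: +0.9627
  t41: +0.4869
  t42: +0.2139
  t43: +0.3182
  t44: -0.1441
  t45: -0.2645
  t46: -0.0254
  t47: +0.2879
  t48: +0.7600
  t49: +0.6392
  t50: +0.7511
  t51: +0.1684
  t52: +0.0694
  t53: -0.1513
  t54: -0.1077
  t55: +0.6817
  t56: +0.3236
Σ = +13.1232 → |volume| = 13.12

Directed edges: 168 total, each appears once with its reverse present → watertight.

13.12 WATERTIGHT


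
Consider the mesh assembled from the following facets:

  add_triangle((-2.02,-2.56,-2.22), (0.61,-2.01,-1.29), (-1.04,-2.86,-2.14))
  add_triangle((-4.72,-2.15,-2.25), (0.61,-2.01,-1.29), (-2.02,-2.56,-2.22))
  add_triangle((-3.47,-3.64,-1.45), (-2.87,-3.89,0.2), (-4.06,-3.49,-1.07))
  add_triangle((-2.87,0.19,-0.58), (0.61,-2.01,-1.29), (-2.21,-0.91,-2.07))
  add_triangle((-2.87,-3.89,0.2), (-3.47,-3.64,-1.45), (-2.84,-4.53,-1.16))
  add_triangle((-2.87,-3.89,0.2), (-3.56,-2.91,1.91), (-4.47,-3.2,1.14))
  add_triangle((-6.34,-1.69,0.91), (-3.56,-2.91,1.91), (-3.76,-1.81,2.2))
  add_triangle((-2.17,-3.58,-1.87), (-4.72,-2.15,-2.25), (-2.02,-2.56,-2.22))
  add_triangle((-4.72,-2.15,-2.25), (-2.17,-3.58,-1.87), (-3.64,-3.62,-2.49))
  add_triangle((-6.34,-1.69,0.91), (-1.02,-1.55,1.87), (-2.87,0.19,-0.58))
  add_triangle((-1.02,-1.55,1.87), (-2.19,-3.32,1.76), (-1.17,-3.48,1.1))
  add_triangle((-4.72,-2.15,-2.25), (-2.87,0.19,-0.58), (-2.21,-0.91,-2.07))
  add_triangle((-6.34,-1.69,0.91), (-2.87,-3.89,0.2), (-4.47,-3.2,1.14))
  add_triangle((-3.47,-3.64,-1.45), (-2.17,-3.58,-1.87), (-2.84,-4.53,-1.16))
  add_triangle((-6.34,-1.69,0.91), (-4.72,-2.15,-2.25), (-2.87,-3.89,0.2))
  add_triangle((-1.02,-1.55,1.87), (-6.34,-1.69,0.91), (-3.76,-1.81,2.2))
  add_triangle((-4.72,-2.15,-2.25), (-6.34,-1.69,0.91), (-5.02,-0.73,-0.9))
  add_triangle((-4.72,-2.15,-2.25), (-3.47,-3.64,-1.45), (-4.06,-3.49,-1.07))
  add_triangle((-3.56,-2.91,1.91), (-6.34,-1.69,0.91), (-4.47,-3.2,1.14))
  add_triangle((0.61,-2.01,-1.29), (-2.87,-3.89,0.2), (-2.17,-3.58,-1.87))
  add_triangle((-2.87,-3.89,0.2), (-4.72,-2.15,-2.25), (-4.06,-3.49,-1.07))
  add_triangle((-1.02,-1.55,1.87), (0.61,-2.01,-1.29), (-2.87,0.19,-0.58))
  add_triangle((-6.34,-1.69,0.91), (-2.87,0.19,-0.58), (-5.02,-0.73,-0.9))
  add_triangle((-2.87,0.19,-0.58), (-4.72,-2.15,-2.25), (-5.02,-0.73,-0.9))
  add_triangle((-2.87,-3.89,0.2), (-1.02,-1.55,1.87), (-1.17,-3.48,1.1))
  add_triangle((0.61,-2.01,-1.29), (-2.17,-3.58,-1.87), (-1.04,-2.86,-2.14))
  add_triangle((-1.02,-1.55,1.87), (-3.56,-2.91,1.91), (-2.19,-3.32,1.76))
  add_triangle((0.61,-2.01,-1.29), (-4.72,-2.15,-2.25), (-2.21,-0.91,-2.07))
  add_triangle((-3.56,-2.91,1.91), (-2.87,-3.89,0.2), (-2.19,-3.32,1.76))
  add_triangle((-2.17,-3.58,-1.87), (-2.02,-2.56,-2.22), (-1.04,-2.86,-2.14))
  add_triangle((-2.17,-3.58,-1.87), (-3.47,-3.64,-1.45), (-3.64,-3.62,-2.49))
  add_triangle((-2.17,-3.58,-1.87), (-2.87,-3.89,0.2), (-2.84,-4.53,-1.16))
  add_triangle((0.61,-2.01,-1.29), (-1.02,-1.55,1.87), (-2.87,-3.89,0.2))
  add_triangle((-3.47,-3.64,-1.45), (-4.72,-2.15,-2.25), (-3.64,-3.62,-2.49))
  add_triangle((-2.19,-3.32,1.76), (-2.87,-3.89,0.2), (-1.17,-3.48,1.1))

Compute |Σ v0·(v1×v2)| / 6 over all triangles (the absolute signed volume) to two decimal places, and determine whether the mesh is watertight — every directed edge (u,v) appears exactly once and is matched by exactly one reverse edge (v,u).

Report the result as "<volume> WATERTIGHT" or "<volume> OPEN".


38.28 OPEN

Per-triangle v0·(v1×v2)/6:
  t1: +0.0835
  t2: -0.2232
  t3: +0.9409
  t4: -0.8154
  t5: +1.2414
  t6: +1.5135
  t7: +2.2464
  t8: +1.4849
  t9: -0.2492
  t10: +0.3997
  t11: +0.6539
  t12: +1.2573
  t13: +2.0956
  t14: +0.8841
  t15: +9.4669
  t16: -0.7712
  t17: +3.4083
  t18: +1.1385
  t19: +1.9363
  t20: +2.3615
  t21: +0.2657
  t22: -3.0495
  t23: +0.9979
  t24: +0.7935
  t25: -1.5483
  t26: +0.6055
  t27: +0.9521
  t28: +1.9497
  t29: +1.7521
  t30: +0.5458
  t31: +0.8410
  t32: -0.2432
  t33: +2.5410
  t34: +1.5379
  t35: +1.2850
Σ = +38.2800 → |volume| = 38.28

Directed edges: 105 total; 3 unmatched, e.g. (-3.56,-2.91,1.91)→(-3.76,-1.81,2.2) → open.


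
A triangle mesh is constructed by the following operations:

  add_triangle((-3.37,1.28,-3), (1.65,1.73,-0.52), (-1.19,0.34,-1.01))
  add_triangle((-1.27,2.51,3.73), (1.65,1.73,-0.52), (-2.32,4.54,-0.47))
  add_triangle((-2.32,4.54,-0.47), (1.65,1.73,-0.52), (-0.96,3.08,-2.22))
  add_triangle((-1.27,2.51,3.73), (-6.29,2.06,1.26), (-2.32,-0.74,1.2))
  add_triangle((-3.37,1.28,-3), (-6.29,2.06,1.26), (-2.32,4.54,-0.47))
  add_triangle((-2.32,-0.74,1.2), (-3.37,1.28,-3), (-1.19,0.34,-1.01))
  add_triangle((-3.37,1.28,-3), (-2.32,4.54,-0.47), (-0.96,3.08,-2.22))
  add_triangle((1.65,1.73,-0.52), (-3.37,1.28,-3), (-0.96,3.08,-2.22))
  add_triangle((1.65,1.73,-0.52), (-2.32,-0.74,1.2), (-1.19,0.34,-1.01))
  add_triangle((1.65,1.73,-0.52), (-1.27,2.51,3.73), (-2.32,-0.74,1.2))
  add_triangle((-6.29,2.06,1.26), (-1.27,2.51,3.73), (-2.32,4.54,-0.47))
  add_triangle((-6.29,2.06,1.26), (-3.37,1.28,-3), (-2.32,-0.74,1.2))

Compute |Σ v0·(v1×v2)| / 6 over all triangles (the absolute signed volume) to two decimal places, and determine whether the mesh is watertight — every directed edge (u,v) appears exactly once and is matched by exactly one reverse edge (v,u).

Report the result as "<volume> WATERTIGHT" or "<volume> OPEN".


Per-triangle v0·(v1×v2)/6:
  t1: +0.0598
  t2: +7.6535
  t3: +3.4870
  t4: +7.0788
  t5: +14.3912
  t6: +0.1605
  t7: +5.2390
  t8: +1.2259
  t9: -0.8493
  t10: -1.0545
  t11: +15.8255
  t12: +5.6424
Σ = +58.8596 → |volume| = 58.86

Directed edges: 36 total, each appears once with its reverse present → watertight.

58.86 WATERTIGHT


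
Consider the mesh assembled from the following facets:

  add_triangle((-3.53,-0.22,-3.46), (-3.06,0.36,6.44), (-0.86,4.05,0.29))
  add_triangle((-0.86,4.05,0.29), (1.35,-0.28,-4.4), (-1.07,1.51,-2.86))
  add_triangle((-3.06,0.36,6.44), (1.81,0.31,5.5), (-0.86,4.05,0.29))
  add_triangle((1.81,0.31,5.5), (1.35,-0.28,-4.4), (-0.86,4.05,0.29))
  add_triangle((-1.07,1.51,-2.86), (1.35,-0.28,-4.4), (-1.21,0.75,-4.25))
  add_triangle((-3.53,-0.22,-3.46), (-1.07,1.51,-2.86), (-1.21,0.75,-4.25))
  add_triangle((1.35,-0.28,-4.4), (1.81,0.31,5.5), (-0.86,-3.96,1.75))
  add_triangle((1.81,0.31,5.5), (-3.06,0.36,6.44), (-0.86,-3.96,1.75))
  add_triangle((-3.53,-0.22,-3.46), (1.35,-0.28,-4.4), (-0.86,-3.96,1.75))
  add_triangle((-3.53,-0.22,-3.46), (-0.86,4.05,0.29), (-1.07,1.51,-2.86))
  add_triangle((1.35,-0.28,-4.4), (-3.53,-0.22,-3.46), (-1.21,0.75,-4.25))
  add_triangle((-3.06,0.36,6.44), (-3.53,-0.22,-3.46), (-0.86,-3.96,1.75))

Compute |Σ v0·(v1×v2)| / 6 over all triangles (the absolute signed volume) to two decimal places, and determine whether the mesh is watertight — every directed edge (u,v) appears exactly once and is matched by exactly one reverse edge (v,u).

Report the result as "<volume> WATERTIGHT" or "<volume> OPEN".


135.14 WATERTIGHT

Per-triangle v0·(v1×v2)/6:
  t1: +22.4221
  t2: +4.8010
  t3: +19.1533
  t4: +10.3176
  t5: +1.6620
  t6: +1.9627
  t7: +10.4518
  t8: +19.2654
  t9: +13.7090
  t10: +5.4237
  t11: +3.4357
  t12: +22.5342
Σ = +135.1386 → |volume| = 135.14

Directed edges: 36 total, each appears once with its reverse present → watertight.


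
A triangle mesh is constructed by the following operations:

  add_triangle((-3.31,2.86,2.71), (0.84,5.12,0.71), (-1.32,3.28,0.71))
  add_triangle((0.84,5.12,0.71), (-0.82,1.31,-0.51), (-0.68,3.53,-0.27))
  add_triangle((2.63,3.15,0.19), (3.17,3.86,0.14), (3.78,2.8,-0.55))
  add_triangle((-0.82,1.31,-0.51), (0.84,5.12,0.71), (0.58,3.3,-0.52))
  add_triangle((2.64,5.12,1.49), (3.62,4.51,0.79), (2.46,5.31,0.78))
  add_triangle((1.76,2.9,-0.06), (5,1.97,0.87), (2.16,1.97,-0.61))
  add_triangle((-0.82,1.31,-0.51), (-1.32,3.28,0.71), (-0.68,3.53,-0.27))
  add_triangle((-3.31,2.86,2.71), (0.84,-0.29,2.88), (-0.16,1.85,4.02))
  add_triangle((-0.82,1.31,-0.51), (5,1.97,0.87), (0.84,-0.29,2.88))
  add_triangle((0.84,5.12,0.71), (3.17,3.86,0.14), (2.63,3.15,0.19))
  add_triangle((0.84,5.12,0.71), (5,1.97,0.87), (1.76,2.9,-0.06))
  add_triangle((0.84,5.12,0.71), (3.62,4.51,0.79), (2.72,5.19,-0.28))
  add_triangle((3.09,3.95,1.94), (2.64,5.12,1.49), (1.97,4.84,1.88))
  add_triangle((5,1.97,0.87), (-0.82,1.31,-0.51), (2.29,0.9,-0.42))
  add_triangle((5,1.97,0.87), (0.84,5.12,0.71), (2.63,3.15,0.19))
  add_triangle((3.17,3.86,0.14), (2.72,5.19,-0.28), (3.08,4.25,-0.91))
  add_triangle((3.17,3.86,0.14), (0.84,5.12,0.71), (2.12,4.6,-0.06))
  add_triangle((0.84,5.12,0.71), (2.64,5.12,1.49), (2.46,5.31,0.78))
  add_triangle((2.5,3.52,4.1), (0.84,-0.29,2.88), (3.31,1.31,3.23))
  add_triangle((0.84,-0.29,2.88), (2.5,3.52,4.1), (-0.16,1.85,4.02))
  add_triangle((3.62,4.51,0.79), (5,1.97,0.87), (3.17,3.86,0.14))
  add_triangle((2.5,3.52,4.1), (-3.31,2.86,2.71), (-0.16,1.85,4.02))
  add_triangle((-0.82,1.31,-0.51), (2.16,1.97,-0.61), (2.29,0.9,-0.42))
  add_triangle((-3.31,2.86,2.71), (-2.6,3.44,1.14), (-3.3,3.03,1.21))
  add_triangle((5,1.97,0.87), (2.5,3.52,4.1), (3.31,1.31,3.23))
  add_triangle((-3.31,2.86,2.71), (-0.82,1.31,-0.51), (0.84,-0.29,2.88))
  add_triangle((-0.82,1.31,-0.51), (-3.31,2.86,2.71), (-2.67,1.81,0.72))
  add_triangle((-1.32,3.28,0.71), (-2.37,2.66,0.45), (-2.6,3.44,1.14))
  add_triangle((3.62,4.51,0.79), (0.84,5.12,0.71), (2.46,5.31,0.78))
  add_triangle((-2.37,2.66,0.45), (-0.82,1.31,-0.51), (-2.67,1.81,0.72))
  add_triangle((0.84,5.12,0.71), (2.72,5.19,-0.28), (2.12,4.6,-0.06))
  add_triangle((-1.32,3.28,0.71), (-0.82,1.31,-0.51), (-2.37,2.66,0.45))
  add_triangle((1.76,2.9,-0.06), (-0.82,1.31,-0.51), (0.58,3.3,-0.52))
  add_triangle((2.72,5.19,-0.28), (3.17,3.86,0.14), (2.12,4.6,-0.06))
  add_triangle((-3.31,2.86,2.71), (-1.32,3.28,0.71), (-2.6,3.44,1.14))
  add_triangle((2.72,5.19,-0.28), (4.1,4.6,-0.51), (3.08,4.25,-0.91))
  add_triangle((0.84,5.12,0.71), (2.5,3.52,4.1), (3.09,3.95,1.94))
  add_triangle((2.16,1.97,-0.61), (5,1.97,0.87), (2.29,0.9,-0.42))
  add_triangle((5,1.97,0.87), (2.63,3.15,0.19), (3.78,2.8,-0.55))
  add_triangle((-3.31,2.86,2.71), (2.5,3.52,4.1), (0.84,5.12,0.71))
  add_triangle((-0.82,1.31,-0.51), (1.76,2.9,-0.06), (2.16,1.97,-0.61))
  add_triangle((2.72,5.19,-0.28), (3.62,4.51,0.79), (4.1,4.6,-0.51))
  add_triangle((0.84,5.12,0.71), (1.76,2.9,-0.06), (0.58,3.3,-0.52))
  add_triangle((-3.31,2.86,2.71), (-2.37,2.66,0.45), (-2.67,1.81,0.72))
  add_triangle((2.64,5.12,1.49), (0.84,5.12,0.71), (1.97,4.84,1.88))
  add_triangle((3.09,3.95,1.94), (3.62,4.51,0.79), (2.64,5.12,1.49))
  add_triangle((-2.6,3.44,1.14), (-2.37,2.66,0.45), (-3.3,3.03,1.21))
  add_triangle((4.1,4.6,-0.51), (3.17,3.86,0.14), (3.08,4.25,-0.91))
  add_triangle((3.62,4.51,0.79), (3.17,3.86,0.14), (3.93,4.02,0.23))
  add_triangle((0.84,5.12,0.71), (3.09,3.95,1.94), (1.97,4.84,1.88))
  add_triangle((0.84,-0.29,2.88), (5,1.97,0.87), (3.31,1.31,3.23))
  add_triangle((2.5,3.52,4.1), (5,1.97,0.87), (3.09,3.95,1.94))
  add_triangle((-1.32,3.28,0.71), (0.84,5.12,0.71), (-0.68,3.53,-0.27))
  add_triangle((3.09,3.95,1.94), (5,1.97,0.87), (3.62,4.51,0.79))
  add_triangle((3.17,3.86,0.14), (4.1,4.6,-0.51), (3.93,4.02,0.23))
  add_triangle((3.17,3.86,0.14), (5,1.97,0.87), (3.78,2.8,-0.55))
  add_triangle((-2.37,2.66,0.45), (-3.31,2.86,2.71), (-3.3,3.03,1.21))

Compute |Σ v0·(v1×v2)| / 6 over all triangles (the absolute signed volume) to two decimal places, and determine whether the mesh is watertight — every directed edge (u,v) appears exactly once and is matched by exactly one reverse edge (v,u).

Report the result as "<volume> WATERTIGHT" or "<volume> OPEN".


Per-triangle v0·(v1×v2)/6:
  t1: +2.8453
  t2: +0.0724
  t3: -0.0902
  t4: +0.8861
  t5: +0.9693
  t6: +1.4713
  t7: +0.4868
  t8: +2.4341
  t9: -3.5304
  t10: -0.1785
  t11: +2.4984
  t12: +2.7194
  t13: +0.7783
  t14: -1.1145
  t15: -2.0612
  t16: -0.9322
  t17: -1.0502
  t18: +0.9905
  t19: +3.4464
  t20: +3.9269
  t21: +1.4061
  t22: +6.3818
  t23: +0.1494
  t24: +0.8848
  t25: +5.5888
  t26: -1.4679
  t27: -0.8104
  t28: +0.3645
  t29: -0.1159
  t30: +0.2793
  t31: -0.0520
  t32: +0.5436
  t33: -0.0205
  t34: -0.2743
  t35: +0.9228
  t36: +0.8015
  t37: +5.2424
  t38: +0.7650
  t39: -1.8351
  t40: +15.4433
  t41: +0.6694
  t42: +1.7944
  t43: +1.0561
  t44: +0.9038
  t45: +1.0741
  t46: +1.3428
  t47: +0.2923
  t48: -0.3993
  t49: -0.2579
  t50: -1.1219
  t51: +1.3867
  t52: +5.3832
  t53: +1.4784
  t54: +3.2391
  t55: -0.2912
  t56: +2.1783
  t57: -0.3570
Σ = +67.1366 → |volume| = 67.14

Directed edges: 171 total; 3 unmatched, e.g. (3.62,4.51,0.79)→(4.1,4.6,-0.51) → open.

67.14 OPEN
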